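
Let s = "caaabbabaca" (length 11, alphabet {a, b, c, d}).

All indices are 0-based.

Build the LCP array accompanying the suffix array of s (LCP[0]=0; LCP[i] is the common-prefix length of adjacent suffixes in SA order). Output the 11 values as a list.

[0, 1, 2, 1, 2, 1, 0, 2, 1, 0, 2]

rank→(start, suffix):
  0 → (10, 'a')
  1 → (1, 'aaabbabaca')
  2 → (2, 'aabbabaca')
  3 → (6, 'abaca')
  4 → (3, 'abbabaca')
  5 → (8, 'aca')
  6 → (5, 'babaca')
  7 → (7, 'baca')
  8 → (4, 'bbabaca')
  9 → (9, 'ca')
  10 → (0, 'caaabbabaca')

SA = [10, 1, 2, 6, 3, 8, 5, 7, 4, 9, 0]
rank  pair      lcp
   1  s[10:],s[1:]  1  'a'
   2  s[1:],s[2:]  2  'aa'
   3  s[2:],s[6:]  1  'a'
   4  s[6:],s[3:]  2  'ab'
   5  s[3:],s[8:]  1  'a'
   6  s[8:],s[5:]  0  ''
   7  s[5:],s[7:]  2  'ba'
   8  s[7:],s[4:]  1  'b'
   9  s[4:],s[9:]  0  ''
  10  s[9:],s[0:]  2  'ca'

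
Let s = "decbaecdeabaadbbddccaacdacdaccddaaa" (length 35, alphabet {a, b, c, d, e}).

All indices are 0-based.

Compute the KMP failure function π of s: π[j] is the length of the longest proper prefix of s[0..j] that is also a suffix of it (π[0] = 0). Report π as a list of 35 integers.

[0, 0, 0, 0, 0, 0, 0, 1, 2, 0, 0, 0, 0, 1, 0, 0, 1, 1, 0, 0, 0, 0, 0, 1, 0, 0, 1, 0, 0, 0, 1, 1, 0, 0, 0]

π[0] = 0
j=1 s[j]='e': π[1]=0 (border '')
j=2 s[j]='c': π[2]=0 (border '')
j=3 s[j]='b': π[3]=0 (border '')
j=4 s[j]='a': π[4]=0 (border '')
j=5 s[j]='e': π[5]=0 (border '')
j=6 s[j]='c': π[6]=0 (border '')
j=7 s[j]='d': π[7]=1 (border 'd')
j=8 s[j]='e': π[8]=2 (border 'de')
j=9 s[j]='a': k: 2→0; π[9]=0 (border '')
j=10 s[j]='b': π[10]=0 (border '')
j=11 s[j]='a': π[11]=0 (border '')
j=12 s[j]='a': π[12]=0 (border '')
j=13 s[j]='d': π[13]=1 (border 'd')
j=14 s[j]='b': k: 1→0; π[14]=0 (border '')
j=15 s[j]='b': π[15]=0 (border '')
j=16 s[j]='d': π[16]=1 (border 'd')
j=17 s[j]='d': k: 1→0; π[17]=1 (border 'd')
j=18 s[j]='c': k: 1→0; π[18]=0 (border '')
j=19 s[j]='c': π[19]=0 (border '')
j=20 s[j]='a': π[20]=0 (border '')
j=21 s[j]='a': π[21]=0 (border '')
j=22 s[j]='c': π[22]=0 (border '')
j=23 s[j]='d': π[23]=1 (border 'd')
j=24 s[j]='a': k: 1→0; π[24]=0 (border '')
j=25 s[j]='c': π[25]=0 (border '')
j=26 s[j]='d': π[26]=1 (border 'd')
j=27 s[j]='a': k: 1→0; π[27]=0 (border '')
j=28 s[j]='c': π[28]=0 (border '')
j=29 s[j]='c': π[29]=0 (border '')
j=30 s[j]='d': π[30]=1 (border 'd')
j=31 s[j]='d': k: 1→0; π[31]=1 (border 'd')
j=32 s[j]='a': k: 1→0; π[32]=0 (border '')
j=33 s[j]='a': π[33]=0 (border '')
j=34 s[j]='a': π[34]=0 (border '')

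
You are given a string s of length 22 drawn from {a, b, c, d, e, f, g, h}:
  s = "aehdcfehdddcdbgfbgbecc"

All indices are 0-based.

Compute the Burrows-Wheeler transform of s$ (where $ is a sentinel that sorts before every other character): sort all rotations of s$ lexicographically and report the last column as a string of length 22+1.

rank  rotation                 last
    0  $aehdcfehdddcdbgfbgbecc  c
    1  aehdcfehdddcdbgfbgbecc$  $
    2  becc$aehdcfehdddcdbgfbg  g
    3  bgbecc$aehdcfehdddcdbgf  f
    4  bgfbgbecc$aehdcfehdddcd  d
    5  c$aehdcfehdddcdbgfbgbec  c
    6  cc$aehdcfehdddcdbgfbgbe  e
    7  cdbgfbgbecc$aehdcfehddd  d
    8  cfehdddcdbgfbgbecc$aehd  d
    9  dbgfbgbecc$aehdcfehdddc  c
   10  dcdbgfbgbecc$aehdcfehdd  d
   11  dcfehdddcdbgfbgbecc$aeh  h
   12  ddcdbgfbgbecc$aehdcfehd  d
   13  dddcdbgfbgbecc$aehdcfeh  h
   14  ecc$aehdcfehdddcdbgfbgb  b
   15  ehdcfehdddcdbgfbgbecc$a  a
   16  ehdddcdbgfbgbecc$aehdcf  f
   17  fbgbecc$aehdcfehdddcdbg  g
   18  fehdddcdbgfbgbecc$aehdc  c
   19  gbecc$aehdcfehdddcdbgfb  b
   20  gfbgbecc$aehdcfehdddcdb  b
   21  hdcfehdddcdbgfbgbecc$ae  e
   22  hdddcdbgfbgbecc$aehdcfe  e

c$gfdceddcdhdhbafgcbbee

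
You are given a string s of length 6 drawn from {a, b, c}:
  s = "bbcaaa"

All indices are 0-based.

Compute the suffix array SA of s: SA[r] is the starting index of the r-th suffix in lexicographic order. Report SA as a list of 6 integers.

sorted suffixes:
  #0 SA[0]=5  'a'
  #1 SA[1]=4  'aa'
  #2 SA[2]=3  'aaa'
  #3 SA[3]=0  'bbcaaa'
  #4 SA[4]=1  'bcaaa'
  #5 SA[5]=2  'caaa'

[5, 4, 3, 0, 1, 2]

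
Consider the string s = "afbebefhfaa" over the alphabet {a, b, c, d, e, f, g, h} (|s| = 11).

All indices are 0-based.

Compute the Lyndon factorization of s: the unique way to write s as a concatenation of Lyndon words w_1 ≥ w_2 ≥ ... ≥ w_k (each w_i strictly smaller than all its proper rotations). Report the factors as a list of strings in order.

emit factor 1: 'afbebefhf' (i=0, period=9)
emit factor 2: 'a' (i=9, period=1)
emit factor 3: 'a' (i=10, period=1)

["afbebefhf", "a", "a"]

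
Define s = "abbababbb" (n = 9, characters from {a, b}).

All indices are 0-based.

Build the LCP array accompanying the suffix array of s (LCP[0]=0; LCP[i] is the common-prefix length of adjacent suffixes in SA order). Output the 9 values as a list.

rank | idx | suffix
   0 |   3 | ababbb
   1 |   0 | abbababbb
   2 |   5 | abbb
   3 |   8 | b
   4 |   2 | bababbb
   5 |   4 | babbb
   6 |   7 | bb
   7 |   1 | bbababbb
   8 |   6 | bbb

SA = [3, 0, 5, 8, 2, 4, 7, 1, 6]
i: (SA[i-1],SA[i]) lcp shared
  1: (3,0) 2 'ab'
  2: (0,5) 3 'abb'
  3: (5,8) 0 ''
  4: (8,2) 1 'b'
  5: (2,4) 3 'bab'
  6: (4,7) 1 'b'
  7: (7,1) 2 'bb'
  8: (1,6) 2 'bb'

[0, 2, 3, 0, 1, 3, 1, 2, 2]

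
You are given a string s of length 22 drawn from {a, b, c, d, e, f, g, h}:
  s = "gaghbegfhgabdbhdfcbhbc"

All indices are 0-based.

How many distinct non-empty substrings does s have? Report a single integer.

236

rank→(start, suffix):
  0 → (10, 'abdbhdfcbhbc')
  1 → (1, 'aghbegfhgabdbhdfcbhbc')
  2 → (20, 'bc')
  3 → (11, 'bdbhdfcbhbc')
  4 → (4, 'begfhgabdbhdfcbhbc')
  5 → (18, 'bhbc')
  6 → (13, 'bhdfcbhbc')
  7 → (21, 'c')
  8 → (17, 'cbhbc')
  9 → (12, 'dbhdfcbhbc')
  10 → (15, 'dfcbhbc')
  11 → (5, 'egfhgabdbhdfcbhbc')
  12 → (16, 'fcbhbc')
  13 → (7, 'fhgabdbhdfcbhbc')
  14 → (9, 'gabdbhdfcbhbc')
  15 → (0, 'gaghbegfhgabdbhdfcbhbc')
  16 → (6, 'gfhgabdbhdfcbhbc')
  17 → (2, 'ghbegfhgabdbhdfcbhbc')
  18 → (19, 'hbc')
  19 → (3, 'hbegfhgabdbhdfcbhbc')
  20 → (14, 'hdfcbhbc')
  21 → (8, 'hgabdbhdfcbhbc')

SA = [10, 1, 20, 11, 4, 18, 13, 21, 17, 12, 15, 5, 16, 7, 9, 0, 6, 2, 19, 3, 14, 8]
i: (SA[i-1],SA[i]) lcp shared
  1: (10,1) 1 'a'
  2: (1,20) 0 ''
  3: (20,11) 1 'b'
  4: (11,4) 1 'b'
  5: (4,18) 1 'b'
  6: (18,13) 2 'bh'
  7: (13,21) 0 ''
  8: (21,17) 1 'c'
  9: (17,12) 0 ''
  10: (12,15) 1 'd'
  11: (15,5) 0 ''
  12: (5,16) 0 ''
  13: (16,7) 1 'f'
  14: (7,9) 0 ''
  15: (9,0) 2 'ga'
  16: (0,6) 1 'g'
  17: (6,2) 1 'g'
  18: (2,19) 0 ''
  19: (19,3) 2 'hb'
  20: (3,14) 1 'h'
  21: (14,8) 1 'h'

n(n+1)/2 = 22·23/2 = 253
Σ LCP = 0 + 1 + 0 + 1 + 1 + 1 + 2 + 0 + 1 + 0 + 1 + 0 + 0 + 1 + 0 + 2 + 1 + 1 + 0 + 2 + 1 + 1 = 17
distinct = 253 − 17 = 236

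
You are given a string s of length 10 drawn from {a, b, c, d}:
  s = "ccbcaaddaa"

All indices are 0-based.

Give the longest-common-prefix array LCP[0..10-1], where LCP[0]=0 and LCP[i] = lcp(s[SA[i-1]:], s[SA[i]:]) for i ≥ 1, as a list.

rank | idx | suffix
   0 |   9 | a
   1 |   8 | aa
   2 |   4 | aaddaa
   3 |   5 | addaa
   4 |   2 | bcaaddaa
   5 |   3 | caaddaa
   6 |   1 | cbcaaddaa
   7 |   0 | ccbcaaddaa
   8 |   7 | daa
   9 |   6 | ddaa

SA = [9, 8, 4, 5, 2, 3, 1, 0, 7, 6]
rank  pair      lcp
   1  s[9:],s[8:]  1  'a'
   2  s[8:],s[4:]  2  'aa'
   3  s[4:],s[5:]  1  'a'
   4  s[5:],s[2:]  0  ''
   5  s[2:],s[3:]  0  ''
   6  s[3:],s[1:]  1  'c'
   7  s[1:],s[0:]  1  'c'
   8  s[0:],s[7:]  0  ''
   9  s[7:],s[6:]  1  'd'

[0, 1, 2, 1, 0, 0, 1, 1, 0, 1]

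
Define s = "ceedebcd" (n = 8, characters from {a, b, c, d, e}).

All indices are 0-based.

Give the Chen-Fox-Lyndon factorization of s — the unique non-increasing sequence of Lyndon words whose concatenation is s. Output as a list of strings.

emit factor 1: 'ceede' (i=0, period=5)
emit factor 2: 'bcd' (i=5, period=3)

["ceede", "bcd"]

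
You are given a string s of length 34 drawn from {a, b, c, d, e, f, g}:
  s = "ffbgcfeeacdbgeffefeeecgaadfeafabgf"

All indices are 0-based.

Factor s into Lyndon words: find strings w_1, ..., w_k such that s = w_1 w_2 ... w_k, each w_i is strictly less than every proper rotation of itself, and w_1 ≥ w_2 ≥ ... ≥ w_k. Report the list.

["f", "f", "bgcfee", "acdbgeffefeeecg", "aadfeafabgf"]

emit factor 1: 'f' (i=0, period=1)
emit factor 2: 'f' (i=1, period=1)
emit factor 3: 'bgcfee' (i=2, period=6)
emit factor 4: 'acdbgeffefeeecg' (i=8, period=15)
emit factor 5: 'aadfeafabgf' (i=23, period=11)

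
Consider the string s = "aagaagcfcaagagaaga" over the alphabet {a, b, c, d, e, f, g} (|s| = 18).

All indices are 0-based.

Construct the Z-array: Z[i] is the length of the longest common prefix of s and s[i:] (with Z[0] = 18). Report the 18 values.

[18, 1, 0, 3, 1, 0, 0, 0, 0, 4, 1, 0, 1, 0, 4, 1, 0, 1]

Z[0]=18
i=1: outside box; Z[1]=1 scan→box=[1,2)
i=2: outside box; Z[2]=0
i=3: outside box; Z[3]=3 scan→box=[3,6)
i=4: min(r-i=2, Z[1]=1)=1; Z[4]=1
i=5: min(r-i=1, Z[2]=0)=0; Z[5]=0
i=6: outside box; Z[6]=0
i=7: outside box; Z[7]=0
i=8: outside box; Z[8]=0
i=9: outside box; Z[9]=4 scan→box=[9,13)
i=10: min(r-i=3, Z[1]=1)=1; Z[10]=1
i=11: min(r-i=2, Z[2]=0)=0; Z[11]=0
i=12: min(r-i=1, Z[3]=3)=1; Z[12]=1
i=13: outside box; Z[13]=0
i=14: outside box; Z[14]=4 scan→box=[14,18)
i=15: min(r-i=3, Z[1]=1)=1; Z[15]=1
i=16: min(r-i=2, Z[2]=0)=0; Z[16]=0
i=17: min(r-i=1, Z[3]=3)=1; Z[17]=1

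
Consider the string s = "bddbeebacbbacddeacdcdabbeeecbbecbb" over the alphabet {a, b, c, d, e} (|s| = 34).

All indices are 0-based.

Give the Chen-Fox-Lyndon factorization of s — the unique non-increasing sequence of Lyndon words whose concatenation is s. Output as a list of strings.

emit factor 1: 'bddbee' (i=0, period=6)
emit factor 2: 'b' (i=6, period=1)
emit factor 3: 'acbbacddeacdcd' (i=7, period=14)
emit factor 4: 'abbeeecbbecbb' (i=21, period=13)

["bddbee", "b", "acbbacddeacdcd", "abbeeecbbecbb"]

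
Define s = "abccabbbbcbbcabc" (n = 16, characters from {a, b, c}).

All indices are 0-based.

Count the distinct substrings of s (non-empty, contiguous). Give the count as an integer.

rank | idx | suffix
   0 |   4 | abbbbcbbcabc
   1 |  13 | abc
   2 |   0 | abccabbbbcbbcabc
   3 |   5 | bbbbcbbcabc
   4 |   6 | bbbcbbcabc
   5 |  10 | bbcabc
   6 |   7 | bbcbbcabc
   7 |  14 | bc
   8 |  11 | bcabc
   9 |   8 | bcbbcabc
  10 |   1 | bccabbbbcbbcabc
  11 |  15 | c
  12 |   3 | cabbbbcbbcabc
  13 |  12 | cabc
  14 |   9 | cbbcabc
  15 |   2 | ccabbbbcbbcabc

SA = [4, 13, 0, 5, 6, 10, 7, 14, 11, 8, 1, 15, 3, 12, 9, 2]
[i] adj suffixes → lcp
  [1] 4/13 → 2 ('ab')
  [2] 13/0 → 3 ('abc')
  [3] 0/5 → 0 ('')
  [4] 5/6 → 3 ('bbb')
  [5] 6/10 → 2 ('bb')
  [6] 10/7 → 3 ('bbc')
  [7] 7/14 → 1 ('b')
  [8] 14/11 → 2 ('bc')
  [9] 11/8 → 2 ('bc')
  [10] 8/1 → 2 ('bc')
  [11] 1/15 → 0 ('')
  [12] 15/3 → 1 ('c')
  [13] 3/12 → 3 ('cab')
  [14] 12/9 → 1 ('c')
  [15] 9/2 → 1 ('c')

n(n+1)/2 = 16·17/2 = 136
Σ LCP = 0 + 2 + 3 + 0 + 3 + 2 + 3 + 1 + 2 + 2 + 2 + 0 + 1 + 3 + 1 + 1 = 26
distinct = 136 − 26 = 110

110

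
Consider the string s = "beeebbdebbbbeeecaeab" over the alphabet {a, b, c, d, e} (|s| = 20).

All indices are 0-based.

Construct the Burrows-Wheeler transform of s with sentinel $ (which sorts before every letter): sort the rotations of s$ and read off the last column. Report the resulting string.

becaebebb$bebadeeeebb

rank  rotation               last
    0  $beeebbdebbbbeeecaeab  b
    1  ab$beeebbdebbbbeeecae  e
    2  aeab$beeebbdebbbbeeec  c
    3  b$beeebbdebbbbeeecaea  a
    4  bbbbeeecaeab$beeebbde  e
    5  bbbeeecaeab$beeebbdeb  b
    6  bbdebbbbeeecaeab$beee  e
    7  bbeeecaeab$beeebbdebb  b
    8  bdebbbbeeecaeab$beeeb  b
    9  beeebbdebbbbeeecaeab$  $
   10  beeecaeab$beeebbdebbb  b
   11  caeab$beeebbdebbbbeee  e
   12  debbbbeeecaeab$beeebb  b
   13  eab$beeebbdebbbbeeeca  a
   14  ebbbbeeecaeab$beeebbd  d
   15  ebbdebbbbeeecaeab$bee  e
   16  ecaeab$beeebbdebbbbee  e
   17  eebbdebbbbeeecaeab$be  e
   18  eecaeab$beeebbdebbbbe  e
   19  eeebbdebbbbeeecaeab$b  b
   20  eeecaeab$beeebbdebbbb  b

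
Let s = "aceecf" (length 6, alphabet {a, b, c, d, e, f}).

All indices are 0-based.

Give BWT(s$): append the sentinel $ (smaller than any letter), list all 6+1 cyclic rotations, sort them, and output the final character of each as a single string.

rank  rotation last
    0  $aceecf  f
    1  aceecf$  $
    2  ceecf$a  a
    3  cf$acee  e
    4  ecf$ace  e
    5  eecf$ac  c
    6  f$aceec  c

f$aeecc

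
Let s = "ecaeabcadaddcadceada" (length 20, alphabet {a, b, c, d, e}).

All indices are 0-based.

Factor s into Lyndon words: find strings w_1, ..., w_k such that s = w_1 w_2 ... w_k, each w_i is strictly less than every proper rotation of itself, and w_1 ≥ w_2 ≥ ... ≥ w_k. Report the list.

emit factor 1: 'e' (i=0, period=1)
emit factor 2: 'c' (i=1, period=1)
emit factor 3: 'ae' (i=2, period=2)
emit factor 4: 'abcadaddcadcead' (i=4, period=15)
emit factor 5: 'a' (i=19, period=1)

["e", "c", "ae", "abcadaddcadcead", "a"]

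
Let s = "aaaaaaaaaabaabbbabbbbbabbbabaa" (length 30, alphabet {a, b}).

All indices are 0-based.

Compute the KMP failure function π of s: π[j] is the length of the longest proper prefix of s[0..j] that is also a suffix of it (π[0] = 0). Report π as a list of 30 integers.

[0, 1, 2, 3, 4, 5, 6, 7, 8, 9, 0, 1, 2, 0, 0, 0, 1, 0, 0, 0, 0, 0, 1, 0, 0, 0, 1, 0, 1, 2]

π[0] = 0
j=1 s[j]='a': π[1]=1 (border 'a')
j=2 s[j]='a': π[2]=2 (border 'aa')
j=3 s[j]='a': π[3]=3 (border 'aaa')
j=4 s[j]='a': π[4]=4 (border 'aaaa')
j=5 s[j]='a': π[5]=5 (border 'aaaaa')
j=6 s[j]='a': π[6]=6 (border 'aaaaaa')
j=7 s[j]='a': π[7]=7 (border 'aaaaaaa')
j=8 s[j]='a': π[8]=8 (border 'aaaaaaaa')
j=9 s[j]='a': π[9]=9 (border 'aaaaaaaaa')
j=10 s[j]='b': k: 9→8→7→6→5→4→3→2→1→0; π[10]=0 (border '')
j=11 s[j]='a': π[11]=1 (border 'a')
j=12 s[j]='a': π[12]=2 (border 'aa')
j=13 s[j]='b': k: 2→1→0; π[13]=0 (border '')
j=14 s[j]='b': π[14]=0 (border '')
j=15 s[j]='b': π[15]=0 (border '')
j=16 s[j]='a': π[16]=1 (border 'a')
j=17 s[j]='b': k: 1→0; π[17]=0 (border '')
j=18 s[j]='b': π[18]=0 (border '')
j=19 s[j]='b': π[19]=0 (border '')
j=20 s[j]='b': π[20]=0 (border '')
j=21 s[j]='b': π[21]=0 (border '')
j=22 s[j]='a': π[22]=1 (border 'a')
j=23 s[j]='b': k: 1→0; π[23]=0 (border '')
j=24 s[j]='b': π[24]=0 (border '')
j=25 s[j]='b': π[25]=0 (border '')
j=26 s[j]='a': π[26]=1 (border 'a')
j=27 s[j]='b': k: 1→0; π[27]=0 (border '')
j=28 s[j]='a': π[28]=1 (border 'a')
j=29 s[j]='a': π[29]=2 (border 'aa')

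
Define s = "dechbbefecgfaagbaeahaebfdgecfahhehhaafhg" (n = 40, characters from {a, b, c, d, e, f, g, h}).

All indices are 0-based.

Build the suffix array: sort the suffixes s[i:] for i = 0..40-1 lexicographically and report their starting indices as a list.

[35, 12, 16, 20, 36, 13, 18, 29, 15, 4, 5, 22, 27, 9, 2, 0, 24, 17, 21, 26, 8, 1, 6, 32, 11, 28, 23, 7, 37, 39, 14, 25, 10, 34, 19, 3, 31, 38, 33, 30]

sorted suffixes:
  #0 SA[0]=35  'aafhg'
  #1 SA[1]=12  'aagbaeahaebfdgecfahhehhaafhg'
  #2 SA[2]=16  'aeahaebfdgecfahhehhaafhg'
  #3 SA[3]=20  'aebfdgecfahhehhaafhg'
  #4 SA[4]=36  'afhg'
  #5 SA[5]=13  'agbaeahaebfdgecfahhehhaafhg'
  #6 SA[6]=18  'ahaebfdgecfahhehhaafhg'
  #7 SA[7]=29  'ahhehhaafhg'
  #8 SA[8]=15  'baeahaebfdgecfahhehhaafhg'
  #9 SA[9]=4  'bbefecgfaagbaeahaebfdgecfahhehhaafhg'
  #10 SA[10]=5  'befecgfaagbaeahaebfdgecfahhehhaafhg'
  #11 SA[11]=22  'bfdgecfahhehhaafhg'
  #12 SA[12]=27  'cfahhehhaafhg'
  #13 SA[13]=9  'cgfaagbaeahaebfdgecfahhehhaafhg'
  #14 SA[14]=2  'chbbefecgfaagbaeahaebfdgecfahhehhaafhg'
  #15 SA[15]=0  'dechbbefecgfaagbaeahaebfdgecfahhehhaafhg'
  #16 SA[16]=24  'dgecfahhehhaafhg'
  #17 SA[17]=17  'eahaebfdgecfahhehhaafhg'
  #18 SA[18]=21  'ebfdgecfahhehhaafhg'
  #19 SA[19]=26  'ecfahhehhaafhg'
  #20 SA[20]=8  'ecgfaagbaeahaebfdgecfahhehhaafhg'
  #21 SA[21]=1  'echbbefecgfaagbaeahaebfdgecfahhehhaafhg'
  #22 SA[22]=6  'efecgfaagbaeahaebfdgecfahhehhaafhg'
  #23 SA[23]=32  'ehhaafhg'
  #24 SA[24]=11  'faagbaeahaebfdgecfahhehhaafhg'
  #25 SA[25]=28  'fahhehhaafhg'
  #26 SA[26]=23  'fdgecfahhehhaafhg'
  #27 SA[27]=7  'fecgfaagbaeahaebfdgecfahhehhaafhg'
  #28 SA[28]=37  'fhg'
  #29 SA[29]=39  'g'
  #30 SA[30]=14  'gbaeahaebfdgecfahhehhaafhg'
  #31 SA[31]=25  'gecfahhehhaafhg'
  #32 SA[32]=10  'gfaagbaeahaebfdgecfahhehhaafhg'
  #33 SA[33]=34  'haafhg'
  #34 SA[34]=19  'haebfdgecfahhehhaafhg'
  #35 SA[35]=3  'hbbefecgfaagbaeahaebfdgecfahhehhaafhg'
  #36 SA[36]=31  'hehhaafhg'
  #37 SA[37]=38  'hg'
  #38 SA[38]=33  'hhaafhg'
  #39 SA[39]=30  'hhehhaafhg'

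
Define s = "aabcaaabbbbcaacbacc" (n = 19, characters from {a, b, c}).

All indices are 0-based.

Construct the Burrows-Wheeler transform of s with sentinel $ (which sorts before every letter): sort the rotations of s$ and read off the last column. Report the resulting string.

rank  rotation              last
    0  $aabcaaabbbbcaacbacc  c
    1  aaabbbbcaacbacc$aabc  c
    2  aabbbbcaacbacc$aabca  a
    3  aabcaaabbbbcaacbacc$  $
    4  aacbacc$aabcaaabbbbc  c
    5  abbbbcaacbacc$aabcaa  a
    6  abcaaabbbbcaacbacc$a  a
    7  acbacc$aabcaaabbbbca  a
    8  acc$aabcaaabbbbcaacb  b
    9  bacc$aabcaaabbbbcaac  c
   10  bbbbcaacbacc$aabcaaa  a
   11  bbbcaacbacc$aabcaaab  b
   12  bbcaacbacc$aabcaaabb  b
   13  bcaaabbbbcaacbacc$aa  a
   14  bcaacbacc$aabcaaabbb  b
   15  c$aabcaaabbbbcaacbac  c
   16  caaabbbbcaacbacc$aab  b
   17  caacbacc$aabcaaabbbb  b
   18  cbacc$aabcaaabbbbcaa  a
   19  cc$aabcaaabbbbcaacba  a

cca$caaabcabbabcbbaa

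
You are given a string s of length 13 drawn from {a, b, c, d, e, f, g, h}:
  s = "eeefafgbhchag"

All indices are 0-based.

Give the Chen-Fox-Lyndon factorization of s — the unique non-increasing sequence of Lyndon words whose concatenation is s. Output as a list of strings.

emit factor 1: 'eeef' (i=0, period=4)
emit factor 2: 'afgbhchag' (i=4, period=9)

["eeef", "afgbhchag"]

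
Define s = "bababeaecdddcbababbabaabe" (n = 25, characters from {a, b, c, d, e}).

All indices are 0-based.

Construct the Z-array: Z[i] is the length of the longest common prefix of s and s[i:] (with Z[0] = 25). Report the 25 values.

Z[0]=25
i=1: outside box; Z[1]=0
i=2: outside box; Z[2]=3 scan→box=[2,5)
i=3: min(r-i=2, Z[1]=0)=0; Z[3]=0
i=4: min(r-i=1, Z[2]=3)=1; Z[4]=1
i=5: outside box; Z[5]=0
i=6: outside box; Z[6]=0
i=7: outside box; Z[7]=0
i=8: outside box; Z[8]=0
i=9: outside box; Z[9]=0
i=10: outside box; Z[10]=0
i=11: outside box; Z[11]=0
i=12: outside box; Z[12]=0
i=13: outside box; Z[13]=5 scan→box=[13,18)
i=14: min(r-i=4, Z[1]=0)=0; Z[14]=0
i=15: min(r-i=3, Z[2]=3)=3; Z[15]=3
i=16: min(r-i=2, Z[3]=0)=0; Z[16]=0
i=17: min(r-i=1, Z[4]=1)=1; Z[17]=1
i=18: outside box; Z[18]=4 scan→box=[18,22)
i=19: min(r-i=3, Z[1]=0)=0; Z[19]=0
i=20: min(r-i=2, Z[2]=3)=2; Z[20]=2
i=21: min(r-i=1, Z[3]=0)=0; Z[21]=0
i=22: outside box; Z[22]=0
i=23: outside box; Z[23]=1 scan→box=[23,24)
i=24: outside box; Z[24]=0

[25, 0, 3, 0, 1, 0, 0, 0, 0, 0, 0, 0, 0, 5, 0, 3, 0, 1, 4, 0, 2, 0, 0, 1, 0]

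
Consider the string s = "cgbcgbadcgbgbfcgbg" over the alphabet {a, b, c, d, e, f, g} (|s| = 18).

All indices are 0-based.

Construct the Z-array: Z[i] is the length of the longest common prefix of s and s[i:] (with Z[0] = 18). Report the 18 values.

Z[0]=18
i=1: i≥r, start 0; Z[1]=0
i=2: i≥r, start 0; Z[2]=0
i=3: i≥r, start 0; Z[3]=3 scan→box=[3,6)
i=4: min(r-i=2, Z[1]=0)=0; Z[4]=0
i=5: min(r-i=1, Z[2]=0)=0; Z[5]=0
i=6: i≥r, start 0; Z[6]=0
i=7: i≥r, start 0; Z[7]=0
i=8: i≥r, start 0; Z[8]=3 scan→box=[8,11)
i=9: min(r-i=2, Z[1]=0)=0; Z[9]=0
i=10: min(r-i=1, Z[2]=0)=0; Z[10]=0
i=11: i≥r, start 0; Z[11]=0
i=12: i≥r, start 0; Z[12]=0
i=13: i≥r, start 0; Z[13]=0
i=14: i≥r, start 0; Z[14]=3 scan→box=[14,17)
i=15: min(r-i=2, Z[1]=0)=0; Z[15]=0
i=16: min(r-i=1, Z[2]=0)=0; Z[16]=0
i=17: i≥r, start 0; Z[17]=0

[18, 0, 0, 3, 0, 0, 0, 0, 3, 0, 0, 0, 0, 0, 3, 0, 0, 0]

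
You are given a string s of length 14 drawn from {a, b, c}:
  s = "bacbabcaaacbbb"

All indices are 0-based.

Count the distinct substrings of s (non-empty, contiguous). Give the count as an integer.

rank | idx | suffix
   0 |   7 | aaacbbb
   1 |   8 | aacbbb
   2 |   4 | abcaaacbbb
   3 |   1 | acbabcaaacbbb
   4 |   9 | acbbb
   5 |  13 | b
   6 |   3 | babcaaacbbb
   7 |   0 | bacbabcaaacbbb
   8 |  12 | bb
   9 |  11 | bbb
  10 |   5 | bcaaacbbb
  11 |   6 | caaacbbb
  12 |   2 | cbabcaaacbbb
  13 |  10 | cbbb

SA = [7, 8, 4, 1, 9, 13, 3, 0, 12, 11, 5, 6, 2, 10]
rank  pair      lcp
   1  s[7:],s[8:]  2  'aa'
   2  s[8:],s[4:]  1  'a'
   3  s[4:],s[1:]  1  'a'
   4  s[1:],s[9:]  3  'acb'
   5  s[9:],s[13:]  0  ''
   6  s[13:],s[3:]  1  'b'
   7  s[3:],s[0:]  2  'ba'
   8  s[0:],s[12:]  1  'b'
   9  s[12:],s[11:]  2  'bb'
  10  s[11:],s[5:]  1  'b'
  11  s[5:],s[6:]  0  ''
  12  s[6:],s[2:]  1  'c'
  13  s[2:],s[10:]  2  'cb'

n(n+1)/2 = 14·15/2 = 105
Σ LCP = 0 + 2 + 1 + 1 + 3 + 0 + 1 + 2 + 1 + 2 + 1 + 0 + 1 + 2 = 17
distinct = 105 − 17 = 88

88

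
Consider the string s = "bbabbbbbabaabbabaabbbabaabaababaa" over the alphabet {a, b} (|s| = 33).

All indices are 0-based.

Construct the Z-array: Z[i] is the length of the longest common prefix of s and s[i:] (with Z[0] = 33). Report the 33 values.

Z[0]=33
i=1: i≥r, start 0; Z[1]=1 extend→box=[1,2)
i=2: i≥r, start 0; Z[2]=0
i=3: i≥r, start 0; Z[3]=2 extend→box=[3,5)
i=4: min(r-i=1, Z[1]=1)=1; Z[4]=2 extend→box=[4,6)
i=5: min(r-i=1, Z[1]=1)=1; Z[5]=2 extend→box=[5,7)
i=6: min(r-i=1, Z[1]=1)=1; Z[6]=4 extend→box=[6,10)
i=7: min(r-i=3, Z[1]=1)=1; Z[7]=1
i=8: min(r-i=2, Z[2]=0)=0; Z[8]=0
i=9: min(r-i=1, Z[3]=2)=1; Z[9]=1
i=10: i≥r, start 0; Z[10]=0
i=11: i≥r, start 0; Z[11]=0
i=12: i≥r, start 0; Z[12]=4 extend→box=[12,16)
i=13: min(r-i=3, Z[1]=1)=1; Z[13]=1
i=14: min(r-i=2, Z[2]=0)=0; Z[14]=0
i=15: min(r-i=1, Z[3]=2)=1; Z[15]=1
i=16: i≥r, start 0; Z[16]=0
i=17: i≥r, start 0; Z[17]=0
i=18: i≥r, start 0; Z[18]=2 extend→box=[18,20)
i=19: min(r-i=1, Z[1]=1)=1; Z[19]=4 extend→box=[19,23)
i=20: min(r-i=3, Z[1]=1)=1; Z[20]=1
i=21: min(r-i=2, Z[2]=0)=0; Z[21]=0
i=22: min(r-i=1, Z[3]=2)=1; Z[22]=1
i=23: i≥r, start 0; Z[23]=0
i=24: i≥r, start 0; Z[24]=0
i=25: i≥r, start 0; Z[25]=1 extend→box=[25,26)
i=26: i≥r, start 0; Z[26]=0
i=27: i≥r, start 0; Z[27]=0
i=28: i≥r, start 0; Z[28]=1 extend→box=[28,29)
i=29: i≥r, start 0; Z[29]=0
i=30: i≥r, start 0; Z[30]=1 extend→box=[30,31)
i=31: i≥r, start 0; Z[31]=0
i=32: i≥r, start 0; Z[32]=0

[33, 1, 0, 2, 2, 2, 4, 1, 0, 1, 0, 0, 4, 1, 0, 1, 0, 0, 2, 4, 1, 0, 1, 0, 0, 1, 0, 0, 1, 0, 1, 0, 0]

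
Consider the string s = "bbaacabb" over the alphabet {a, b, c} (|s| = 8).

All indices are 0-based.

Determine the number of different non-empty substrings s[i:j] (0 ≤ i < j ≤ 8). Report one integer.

rank | idx | suffix
   0 |   2 | aacabb
   1 |   5 | abb
   2 |   3 | acabb
   3 |   7 | b
   4 |   1 | baacabb
   5 |   6 | bb
   6 |   0 | bbaacabb
   7 |   4 | cabb

SA = [2, 5, 3, 7, 1, 6, 0, 4]
rank  pair      lcp
   1  s[2:],s[5:]  1  'a'
   2  s[5:],s[3:]  1  'a'
   3  s[3:],s[7:]  0  ''
   4  s[7:],s[1:]  1  'b'
   5  s[1:],s[6:]  1  'b'
   6  s[6:],s[0:]  2  'bb'
   7  s[0:],s[4:]  0  ''

n(n+1)/2 = 8·9/2 = 36
Σ LCP = 0 + 1 + 1 + 0 + 1 + 1 + 2 + 0 = 6
distinct = 36 − 6 = 30

30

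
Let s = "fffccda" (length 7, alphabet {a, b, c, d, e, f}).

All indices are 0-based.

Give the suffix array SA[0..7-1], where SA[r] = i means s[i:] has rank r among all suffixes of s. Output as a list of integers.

rank→(start, suffix):
  0 → (6, 'a')
  1 → (3, 'ccda')
  2 → (4, 'cda')
  3 → (5, 'da')
  4 → (2, 'fccda')
  5 → (1, 'ffccda')
  6 → (0, 'fffccda')

[6, 3, 4, 5, 2, 1, 0]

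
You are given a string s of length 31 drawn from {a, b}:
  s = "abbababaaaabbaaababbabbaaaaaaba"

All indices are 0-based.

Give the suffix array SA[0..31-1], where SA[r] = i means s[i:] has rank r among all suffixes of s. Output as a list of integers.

rank→(start, suffix):
  0 → (30, 'a')
  1 → (23, 'aaaaaaba')
  2 → (24, 'aaaaaba')
  3 → (25, 'aaaaba')
  4 → (7, 'aaaabbaaababbabbaaaaaaba')
  5 → (26, 'aaaba')
  6 → (13, 'aaababbabbaaaaaaba')
  7 → (8, 'aaabbaaababbabbaaaaaaba')
  8 → (27, 'aaba')
  9 → (14, 'aababbabbaaaaaaba')
  10 → (9, 'aabbaaababbabbaaaaaaba')
  11 → (28, 'aba')
  12 → (5, 'abaaaabbaaababbabbaaaaaaba')
  13 → (3, 'ababaaaabbaaababbabbaaaaaaba')
  14 → (15, 'ababbabbaaaaaaba')
  15 → (20, 'abbaaaaaaba')
  16 → (10, 'abbaaababbabbaaaaaaba')
  17 → (0, 'abbababaaaabbaaababbabbaaaaaaba')
  18 → (17, 'abbabbaaaaaaba')
  19 → (29, 'ba')
  20 → (22, 'baaaaaaba')
  21 → (6, 'baaaabbaaababbabbaaaaaaba')
  22 → (12, 'baaababbabbaaaaaaba')
  23 → (4, 'babaaaabbaaababbabbaaaaaaba')
  24 → (2, 'bababaaaabbaaababbabbaaaaaaba')
  25 → (19, 'babbaaaaaaba')
  26 → (16, 'babbabbaaaaaaba')
  27 → (21, 'bbaaaaaaba')
  28 → (11, 'bbaaababbabbaaaaaaba')
  29 → (1, 'bbababaaaabbaaababbabbaaaaaaba')
  30 → (18, 'bbabbaaaaaaba')

[30, 23, 24, 25, 7, 26, 13, 8, 27, 14, 9, 28, 5, 3, 15, 20, 10, 0, 17, 29, 22, 6, 12, 4, 2, 19, 16, 21, 11, 1, 18]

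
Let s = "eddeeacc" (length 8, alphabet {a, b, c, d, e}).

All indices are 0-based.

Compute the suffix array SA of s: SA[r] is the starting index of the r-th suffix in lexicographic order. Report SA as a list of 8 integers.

[5, 7, 6, 1, 2, 4, 0, 3]

rank | idx | suffix
   0 |   5 | acc
   1 |   7 | c
   2 |   6 | cc
   3 |   1 | ddeeacc
   4 |   2 | deeacc
   5 |   4 | eacc
   6 |   0 | eddeeacc
   7 |   3 | eeacc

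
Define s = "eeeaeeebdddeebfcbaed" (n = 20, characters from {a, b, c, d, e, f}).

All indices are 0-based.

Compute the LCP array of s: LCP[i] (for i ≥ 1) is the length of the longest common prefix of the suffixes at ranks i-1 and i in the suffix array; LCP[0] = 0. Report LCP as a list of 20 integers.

rank→(start, suffix):
  0 → (17, 'aed')
  1 → (3, 'aeeebdddeebfcbaed')
  2 → (16, 'baed')
  3 → (7, 'bdddeebfcbaed')
  4 → (13, 'bfcbaed')
  5 → (15, 'cbaed')
  6 → (19, 'd')
  7 → (8, 'dddeebfcbaed')
  8 → (9, 'ddeebfcbaed')
  9 → (10, 'deebfcbaed')
  10 → (2, 'eaeeebdddeebfcbaed')
  11 → (6, 'ebdddeebfcbaed')
  12 → (12, 'ebfcbaed')
  13 → (18, 'ed')
  14 → (1, 'eeaeeebdddeebfcbaed')
  15 → (5, 'eebdddeebfcbaed')
  16 → (11, 'eebfcbaed')
  17 → (0, 'eeeaeeebdddeebfcbaed')
  18 → (4, 'eeebdddeebfcbaed')
  19 → (14, 'fcbaed')

SA = [17, 3, 16, 7, 13, 15, 19, 8, 9, 10, 2, 6, 12, 18, 1, 5, 11, 0, 4, 14]
rank  pair      lcp
   1  s[17:],s[3:]  2  'ae'
   2  s[3:],s[16:]  0  ''
   3  s[16:],s[7:]  1  'b'
   4  s[7:],s[13:]  1  'b'
   5  s[13:],s[15:]  0  ''
   6  s[15:],s[19:]  0  ''
   7  s[19:],s[8:]  1  'd'
   8  s[8:],s[9:]  2  'dd'
   9  s[9:],s[10:]  1  'd'
  10  s[10:],s[2:]  0  ''
  11  s[2:],s[6:]  1  'e'
  12  s[6:],s[12:]  2  'eb'
  13  s[12:],s[18:]  1  'e'
  14  s[18:],s[1:]  1  'e'
  15  s[1:],s[5:]  2  'ee'
  16  s[5:],s[11:]  3  'eeb'
  17  s[11:],s[0:]  2  'ee'
  18  s[0:],s[4:]  3  'eee'
  19  s[4:],s[14:]  0  ''

[0, 2, 0, 1, 1, 0, 0, 1, 2, 1, 0, 1, 2, 1, 1, 2, 3, 2, 3, 0]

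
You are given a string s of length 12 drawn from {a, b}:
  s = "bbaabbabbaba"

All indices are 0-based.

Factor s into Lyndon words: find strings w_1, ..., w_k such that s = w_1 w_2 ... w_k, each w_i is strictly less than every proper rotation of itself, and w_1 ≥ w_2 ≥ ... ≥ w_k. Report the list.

emit factor 1: 'b' (i=0, period=1)
emit factor 2: 'b' (i=1, period=1)
emit factor 3: 'aabbabbab' (i=2, period=9)
emit factor 4: 'a' (i=11, period=1)

["b", "b", "aabbabbab", "a"]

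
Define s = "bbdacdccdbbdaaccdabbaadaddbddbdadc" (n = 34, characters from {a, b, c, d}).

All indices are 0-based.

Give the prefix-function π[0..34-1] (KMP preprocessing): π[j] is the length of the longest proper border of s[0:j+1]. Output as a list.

π[0] = 0
j=1 s[j]='b': π[1]=1 (border 'b')
j=2 s[j]='d': k: 1→0; π[2]=0 (border '')
j=3 s[j]='a': π[3]=0 (border '')
j=4 s[j]='c': π[4]=0 (border '')
j=5 s[j]='d': π[5]=0 (border '')
j=6 s[j]='c': π[6]=0 (border '')
j=7 s[j]='c': π[7]=0 (border '')
j=8 s[j]='d': π[8]=0 (border '')
j=9 s[j]='b': π[9]=1 (border 'b')
j=10 s[j]='b': π[10]=2 (border 'bb')
j=11 s[j]='d': π[11]=3 (border 'bbd')
j=12 s[j]='a': π[12]=4 (border 'bbda')
j=13 s[j]='a': k: 4→0; π[13]=0 (border '')
j=14 s[j]='c': π[14]=0 (border '')
j=15 s[j]='c': π[15]=0 (border '')
j=16 s[j]='d': π[16]=0 (border '')
j=17 s[j]='a': π[17]=0 (border '')
j=18 s[j]='b': π[18]=1 (border 'b')
j=19 s[j]='b': π[19]=2 (border 'bb')
j=20 s[j]='a': k: 2→1→0; π[20]=0 (border '')
j=21 s[j]='a': π[21]=0 (border '')
j=22 s[j]='d': π[22]=0 (border '')
j=23 s[j]='a': π[23]=0 (border '')
j=24 s[j]='d': π[24]=0 (border '')
j=25 s[j]='d': π[25]=0 (border '')
j=26 s[j]='b': π[26]=1 (border 'b')
j=27 s[j]='d': k: 1→0; π[27]=0 (border '')
j=28 s[j]='d': π[28]=0 (border '')
j=29 s[j]='b': π[29]=1 (border 'b')
j=30 s[j]='d': k: 1→0; π[30]=0 (border '')
j=31 s[j]='a': π[31]=0 (border '')
j=32 s[j]='d': π[32]=0 (border '')
j=33 s[j]='c': π[33]=0 (border '')

[0, 1, 0, 0, 0, 0, 0, 0, 0, 1, 2, 3, 4, 0, 0, 0, 0, 0, 1, 2, 0, 0, 0, 0, 0, 0, 1, 0, 0, 1, 0, 0, 0, 0]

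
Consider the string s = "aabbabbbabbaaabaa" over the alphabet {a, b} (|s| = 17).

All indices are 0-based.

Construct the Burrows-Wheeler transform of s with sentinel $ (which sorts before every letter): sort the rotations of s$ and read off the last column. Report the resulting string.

aabba$abababbbabaa

rank  rotation            last
    0  $aabbabbbabbaaabaa  a
    1  a$aabbabbbabbaaaba  a
    2  aa$aabbabbbabbaaab  b
    3  aaabaa$aabbabbbabb  b
    4  aabaa$aabbabbbabba  a
    5  aabbabbbabbaaabaa$  $
    6  abaa$aabbabbbabbaa  a
    7  abbaaabaa$aabbabbb  b
    8  abbabbbabbaaabaa$a  a
    9  abbbabbaaabaa$aabb  b
   10  baa$aabbabbbabbaaa  a
   11  baaabaa$aabbabbbab  b
   12  babbaaabaa$aabbabb  b
   13  babbbabbaaabaa$aab  b
   14  bbaaabaa$aabbabbba  a
   15  bbabbaaabaa$aabbab  b
   16  bbabbbabbaaabaa$aa  a
   17  bbbabbaaabaa$aabba  a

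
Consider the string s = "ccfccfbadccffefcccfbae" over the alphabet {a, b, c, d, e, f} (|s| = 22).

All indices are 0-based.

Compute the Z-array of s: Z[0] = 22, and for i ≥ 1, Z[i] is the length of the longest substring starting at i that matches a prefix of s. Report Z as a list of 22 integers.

Z[0]=22
i=1: outside box; Z[1]=1 extend→box=[1,2)
i=2: outside box; Z[2]=0
i=3: outside box; Z[3]=3 extend→box=[3,6)
i=4: min(r-i=2, Z[1]=1)=1; Z[4]=1
i=5: min(r-i=1, Z[2]=0)=0; Z[5]=0
i=6: outside box; Z[6]=0
i=7: outside box; Z[7]=0
i=8: outside box; Z[8]=0
i=9: outside box; Z[9]=3 extend→box=[9,12)
i=10: min(r-i=2, Z[1]=1)=1; Z[10]=1
i=11: min(r-i=1, Z[2]=0)=0; Z[11]=0
i=12: outside box; Z[12]=0
i=13: outside box; Z[13]=0
i=14: outside box; Z[14]=0
i=15: outside box; Z[15]=2 extend→box=[15,17)
i=16: min(r-i=1, Z[1]=1)=1; Z[16]=3 extend→box=[16,19)
i=17: min(r-i=2, Z[1]=1)=1; Z[17]=1
i=18: min(r-i=1, Z[2]=0)=0; Z[18]=0
i=19: outside box; Z[19]=0
i=20: outside box; Z[20]=0
i=21: outside box; Z[21]=0

[22, 1, 0, 3, 1, 0, 0, 0, 0, 3, 1, 0, 0, 0, 0, 2, 3, 1, 0, 0, 0, 0]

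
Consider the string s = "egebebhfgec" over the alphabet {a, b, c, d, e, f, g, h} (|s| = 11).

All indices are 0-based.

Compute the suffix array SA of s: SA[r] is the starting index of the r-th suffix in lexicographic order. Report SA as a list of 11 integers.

rank | idx | suffix
   0 |   3 | bebhfgec
   1 |   5 | bhfgec
   2 |  10 | c
   3 |   2 | ebebhfgec
   4 |   4 | ebhfgec
   5 |   9 | ec
   6 |   0 | egebebhfgec
   7 |   7 | fgec
   8 |   1 | gebebhfgec
   9 |   8 | gec
  10 |   6 | hfgec

[3, 5, 10, 2, 4, 9, 0, 7, 1, 8, 6]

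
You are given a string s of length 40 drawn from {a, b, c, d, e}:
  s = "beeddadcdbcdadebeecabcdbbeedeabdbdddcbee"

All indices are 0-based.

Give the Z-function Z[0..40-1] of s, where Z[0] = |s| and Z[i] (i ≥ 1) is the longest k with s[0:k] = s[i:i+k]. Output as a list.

[40, 0, 0, 0, 0, 0, 0, 0, 0, 1, 0, 0, 0, 0, 0, 3, 0, 0, 0, 0, 1, 0, 0, 1, 4, 0, 0, 0, 0, 0, 1, 0, 1, 0, 0, 0, 0, 3, 0, 0]

Z[0]=40
i=1: i≥r, start 0; Z[1]=0
i=2: i≥r, start 0; Z[2]=0
i=3: i≥r, start 0; Z[3]=0
i=4: i≥r, start 0; Z[4]=0
i=5: i≥r, start 0; Z[5]=0
i=6: i≥r, start 0; Z[6]=0
i=7: i≥r, start 0; Z[7]=0
i=8: i≥r, start 0; Z[8]=0
i=9: i≥r, start 0; Z[9]=1 extend→box=[9,10)
i=10: i≥r, start 0; Z[10]=0
i=11: i≥r, start 0; Z[11]=0
i=12: i≥r, start 0; Z[12]=0
i=13: i≥r, start 0; Z[13]=0
i=14: i≥r, start 0; Z[14]=0
i=15: i≥r, start 0; Z[15]=3 extend→box=[15,18)
i=16: min(r-i=2, Z[1]=0)=0; Z[16]=0
i=17: min(r-i=1, Z[2]=0)=0; Z[17]=0
i=18: i≥r, start 0; Z[18]=0
i=19: i≥r, start 0; Z[19]=0
i=20: i≥r, start 0; Z[20]=1 extend→box=[20,21)
i=21: i≥r, start 0; Z[21]=0
i=22: i≥r, start 0; Z[22]=0
i=23: i≥r, start 0; Z[23]=1 extend→box=[23,24)
i=24: i≥r, start 0; Z[24]=4 extend→box=[24,28)
i=25: min(r-i=3, Z[1]=0)=0; Z[25]=0
i=26: min(r-i=2, Z[2]=0)=0; Z[26]=0
i=27: min(r-i=1, Z[3]=0)=0; Z[27]=0
i=28: i≥r, start 0; Z[28]=0
i=29: i≥r, start 0; Z[29]=0
i=30: i≥r, start 0; Z[30]=1 extend→box=[30,31)
i=31: i≥r, start 0; Z[31]=0
i=32: i≥r, start 0; Z[32]=1 extend→box=[32,33)
i=33: i≥r, start 0; Z[33]=0
i=34: i≥r, start 0; Z[34]=0
i=35: i≥r, start 0; Z[35]=0
i=36: i≥r, start 0; Z[36]=0
i=37: i≥r, start 0; Z[37]=3 extend→box=[37,40)
i=38: min(r-i=2, Z[1]=0)=0; Z[38]=0
i=39: min(r-i=1, Z[2]=0)=0; Z[39]=0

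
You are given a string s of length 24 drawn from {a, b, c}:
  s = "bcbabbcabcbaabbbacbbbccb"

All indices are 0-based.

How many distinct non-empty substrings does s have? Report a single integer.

rank | idx | suffix
   0 |  11 | aabbbacbbbccb
   1 |  12 | abbbacbbbccb
   2 |   3 | abbcabcbaabbbacbbbccb
   3 |   7 | abcbaabbbacbbbccb
   4 |  16 | acbbbccb
   5 |  23 | b
   6 |  10 | baabbbacbbbccb
   7 |   2 | babbcabcbaabbbacbbbccb
   8 |  15 | bacbbbccb
   9 |  14 | bbacbbbccb
  10 |  13 | bbbacbbbccb
  11 |  18 | bbbccb
  12 |   4 | bbcabcbaabbbacbbbccb
  13 |  19 | bbccb
  14 |   5 | bcabcbaabbbacbbbccb
  15 |   8 | bcbaabbbacbbbccb
  16 |   0 | bcbabbcabcbaabbbacbbbccb
  17 |  20 | bccb
  18 |   6 | cabcbaabbbacbbbccb
  19 |  22 | cb
  20 |   9 | cbaabbbacbbbccb
  21 |   1 | cbabbcabcbaabbbacbbbccb
  22 |  17 | cbbbccb
  23 |  21 | ccb

SA = [11, 12, 3, 7, 16, 23, 10, 2, 15, 14, 13, 18, 4, 19, 5, 8, 0, 20, 6, 22, 9, 1, 17, 21]
rank  pair      lcp
   1  s[11:],s[12:]  1  'a'
   2  s[12:],s[3:]  3  'abb'
   3  s[3:],s[7:]  2  'ab'
   4  s[7:],s[16:]  1  'a'
   5  s[16:],s[23:]  0  ''
   6  s[23:],s[10:]  1  'b'
   7  s[10:],s[2:]  2  'ba'
   8  s[2:],s[15:]  2  'ba'
   9  s[15:],s[14:]  1  'b'
  10  s[14:],s[13:]  2  'bb'
  11  s[13:],s[18:]  3  'bbb'
  12  s[18:],s[4:]  2  'bb'
  13  s[4:],s[19:]  3  'bbc'
  14  s[19:],s[5:]  1  'b'
  15  s[5:],s[8:]  2  'bc'
  16  s[8:],s[0:]  4  'bcba'
  17  s[0:],s[20:]  2  'bc'
  18  s[20:],s[6:]  0  ''
  19  s[6:],s[22:]  1  'c'
  20  s[22:],s[9:]  2  'cb'
  21  s[9:],s[1:]  3  'cba'
  22  s[1:],s[17:]  2  'cb'
  23  s[17:],s[21:]  1  'c'

n(n+1)/2 = 24·25/2 = 300
Σ LCP = 0 + 1 + 3 + 2 + 1 + 0 + 1 + 2 + 2 + 1 + 2 + 3 + 2 + 3 + 1 + 2 + 4 + 2 + 0 + 1 + 2 + 3 + 2 + 1 = 41
distinct = 300 − 41 = 259

259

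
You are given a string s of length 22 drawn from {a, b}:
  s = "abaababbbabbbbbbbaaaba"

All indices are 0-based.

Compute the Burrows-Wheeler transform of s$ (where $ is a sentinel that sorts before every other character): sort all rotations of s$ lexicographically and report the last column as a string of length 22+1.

rank  rotation                 last
    0  $abaababbbabbbbbbbaaaba  a
    1  a$abaababbbabbbbbbbaaab  b
    2  aaaba$abaababbbabbbbbbb  b
    3  aaba$abaababbbabbbbbbba  a
    4  aababbbabbbbbbbaaaba$ab  b
    5  aba$abaababbbabbbbbbbaa  a
    6  abaababbbabbbbbbbaaaba$  $
    7  ababbbabbbbbbbaaaba$aba  a
    8  abbbabbbbbbbaaaba$abaab  b
    9  abbbbbbbaaaba$abaababbb  b
   10  ba$abaababbbabbbbbbbaaa  a
   11  baaaba$abaababbbabbbbbb  b
   12  baababbbabbbbbbbaaaba$a  a
   13  babbbabbbbbbbaaaba$abaa  a
   14  babbbbbbbaaaba$abaababb  b
   15  bbaaaba$abaababbbabbbbb  b
   16  bbabbbbbbbaaaba$abaabab  b
   17  bbbaaaba$abaababbbabbbb  b
   18  bbbabbbbbbbaaaba$abaaba  a
   19  bbbbaaaba$abaababbbabbb  b
   20  bbbbbaaaba$abaababbbabb  b
   21  bbbbbbaaaba$abaababbbab  b
   22  bbbbbbbaaaba$abaababbba  a

abbaba$abbabaabbbbabbba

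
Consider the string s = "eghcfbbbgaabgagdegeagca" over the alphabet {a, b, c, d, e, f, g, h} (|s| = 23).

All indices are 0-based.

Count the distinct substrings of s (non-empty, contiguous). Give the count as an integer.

rank | idx | suffix
   0 |  22 | a
   1 |   9 | aabgagdegeagca
   2 |  10 | abgagdegeagca
   3 |  19 | agca
   4 |  13 | agdegeagca
   5 |   5 | bbbgaabgagdegeagca
   6 |   6 | bbgaabgagdegeagca
   7 |   7 | bgaabgagdegeagca
   8 |  11 | bgagdegeagca
   9 |  21 | ca
  10 |   3 | cfbbbgaabgagdegeagca
  11 |  15 | degeagca
  12 |  18 | eagca
  13 |  16 | egeagca
  14 |   0 | eghcfbbbgaabgagdegeagca
  15 |   4 | fbbbgaabgagdegeagca
  16 |   8 | gaabgagdegeagca
  17 |  12 | gagdegeagca
  18 |  20 | gca
  19 |  14 | gdegeagca
  20 |  17 | geagca
  21 |   1 | ghcfbbbgaabgagdegeagca
  22 |   2 | hcfbbbgaabgagdegeagca

SA = [22, 9, 10, 19, 13, 5, 6, 7, 11, 21, 3, 15, 18, 16, 0, 4, 8, 12, 20, 14, 17, 1, 2]
[i] adj suffixes → lcp
  [1] 22/9 → 1 ('a')
  [2] 9/10 → 1 ('a')
  [3] 10/19 → 1 ('a')
  [4] 19/13 → 2 ('ag')
  [5] 13/5 → 0 ('')
  [6] 5/6 → 2 ('bb')
  [7] 6/7 → 1 ('b')
  [8] 7/11 → 3 ('bga')
  [9] 11/21 → 0 ('')
  [10] 21/3 → 1 ('c')
  [11] 3/15 → 0 ('')
  [12] 15/18 → 0 ('')
  [13] 18/16 → 1 ('e')
  [14] 16/0 → 2 ('eg')
  [15] 0/4 → 0 ('')
  [16] 4/8 → 0 ('')
  [17] 8/12 → 2 ('ga')
  [18] 12/20 → 1 ('g')
  [19] 20/14 → 1 ('g')
  [20] 14/17 → 1 ('g')
  [21] 17/1 → 1 ('g')
  [22] 1/2 → 0 ('')

n(n+1)/2 = 23·24/2 = 276
Σ LCP = 0 + 1 + 1 + 1 + 2 + 0 + 2 + 1 + 3 + 0 + 1 + 0 + 0 + 1 + 2 + 0 + 0 + 2 + 1 + 1 + 1 + 1 + 0 = 21
distinct = 276 − 21 = 255

255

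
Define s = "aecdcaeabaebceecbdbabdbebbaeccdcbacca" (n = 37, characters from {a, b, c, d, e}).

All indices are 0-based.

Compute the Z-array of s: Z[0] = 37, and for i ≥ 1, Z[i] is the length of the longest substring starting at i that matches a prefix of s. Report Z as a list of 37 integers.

Z[0]=37
i=1: fresh scan; Z[1]=0
i=2: fresh scan; Z[2]=0
i=3: fresh scan; Z[3]=0
i=4: fresh scan; Z[4]=0
i=5: fresh scan; Z[5]=2 scan→box=[5,7)
i=6: min(r-i=1, Z[1]=0)=0; Z[6]=0
i=7: fresh scan; Z[7]=1 scan→box=[7,8)
i=8: fresh scan; Z[8]=0
i=9: fresh scan; Z[9]=2 scan→box=[9,11)
i=10: min(r-i=1, Z[1]=0)=0; Z[10]=0
i=11: fresh scan; Z[11]=0
i=12: fresh scan; Z[12]=0
i=13: fresh scan; Z[13]=0
i=14: fresh scan; Z[14]=0
i=15: fresh scan; Z[15]=0
i=16: fresh scan; Z[16]=0
i=17: fresh scan; Z[17]=0
i=18: fresh scan; Z[18]=0
i=19: fresh scan; Z[19]=1 scan→box=[19,20)
i=20: fresh scan; Z[20]=0
i=21: fresh scan; Z[21]=0
i=22: fresh scan; Z[22]=0
i=23: fresh scan; Z[23]=0
i=24: fresh scan; Z[24]=0
i=25: fresh scan; Z[25]=0
i=26: fresh scan; Z[26]=3 scan→box=[26,29)
i=27: min(r-i=2, Z[1]=0)=0; Z[27]=0
i=28: min(r-i=1, Z[2]=0)=0; Z[28]=0
i=29: fresh scan; Z[29]=0
i=30: fresh scan; Z[30]=0
i=31: fresh scan; Z[31]=0
i=32: fresh scan; Z[32]=0
i=33: fresh scan; Z[33]=1 scan→box=[33,34)
i=34: fresh scan; Z[34]=0
i=35: fresh scan; Z[35]=0
i=36: fresh scan; Z[36]=1 scan→box=[36,37)

[37, 0, 0, 0, 0, 2, 0, 1, 0, 2, 0, 0, 0, 0, 0, 0, 0, 0, 0, 1, 0, 0, 0, 0, 0, 0, 3, 0, 0, 0, 0, 0, 0, 1, 0, 0, 1]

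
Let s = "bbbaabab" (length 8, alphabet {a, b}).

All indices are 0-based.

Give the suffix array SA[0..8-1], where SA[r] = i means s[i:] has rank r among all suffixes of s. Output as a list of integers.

[3, 6, 4, 7, 2, 5, 1, 0]

rank→(start, suffix):
  0 → (3, 'aabab')
  1 → (6, 'ab')
  2 → (4, 'abab')
  3 → (7, 'b')
  4 → (2, 'baabab')
  5 → (5, 'bab')
  6 → (1, 'bbaabab')
  7 → (0, 'bbbaabab')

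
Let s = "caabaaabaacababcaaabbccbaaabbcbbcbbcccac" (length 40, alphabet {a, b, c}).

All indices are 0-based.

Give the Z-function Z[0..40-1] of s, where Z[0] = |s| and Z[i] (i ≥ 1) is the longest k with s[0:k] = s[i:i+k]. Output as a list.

[40, 0, 0, 0, 0, 0, 0, 0, 0, 0, 2, 0, 0, 0, 0, 3, 0, 0, 0, 0, 0, 1, 1, 0, 0, 0, 0, 0, 0, 1, 0, 0, 1, 0, 0, 1, 1, 2, 0, 1]

Z[0]=40
i=1: i≥r, start 0; Z[1]=0
i=2: i≥r, start 0; Z[2]=0
i=3: i≥r, start 0; Z[3]=0
i=4: i≥r, start 0; Z[4]=0
i=5: i≥r, start 0; Z[5]=0
i=6: i≥r, start 0; Z[6]=0
i=7: i≥r, start 0; Z[7]=0
i=8: i≥r, start 0; Z[8]=0
i=9: i≥r, start 0; Z[9]=0
i=10: i≥r, start 0; Z[10]=2 scan→box=[10,12)
i=11: min(r-i=1, Z[1]=0)=0; Z[11]=0
i=12: i≥r, start 0; Z[12]=0
i=13: i≥r, start 0; Z[13]=0
i=14: i≥r, start 0; Z[14]=0
i=15: i≥r, start 0; Z[15]=3 scan→box=[15,18)
i=16: min(r-i=2, Z[1]=0)=0; Z[16]=0
i=17: min(r-i=1, Z[2]=0)=0; Z[17]=0
i=18: i≥r, start 0; Z[18]=0
i=19: i≥r, start 0; Z[19]=0
i=20: i≥r, start 0; Z[20]=0
i=21: i≥r, start 0; Z[21]=1 scan→box=[21,22)
i=22: i≥r, start 0; Z[22]=1 scan→box=[22,23)
i=23: i≥r, start 0; Z[23]=0
i=24: i≥r, start 0; Z[24]=0
i=25: i≥r, start 0; Z[25]=0
i=26: i≥r, start 0; Z[26]=0
i=27: i≥r, start 0; Z[27]=0
i=28: i≥r, start 0; Z[28]=0
i=29: i≥r, start 0; Z[29]=1 scan→box=[29,30)
i=30: i≥r, start 0; Z[30]=0
i=31: i≥r, start 0; Z[31]=0
i=32: i≥r, start 0; Z[32]=1 scan→box=[32,33)
i=33: i≥r, start 0; Z[33]=0
i=34: i≥r, start 0; Z[34]=0
i=35: i≥r, start 0; Z[35]=1 scan→box=[35,36)
i=36: i≥r, start 0; Z[36]=1 scan→box=[36,37)
i=37: i≥r, start 0; Z[37]=2 scan→box=[37,39)
i=38: min(r-i=1, Z[1]=0)=0; Z[38]=0
i=39: i≥r, start 0; Z[39]=1 scan→box=[39,40)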